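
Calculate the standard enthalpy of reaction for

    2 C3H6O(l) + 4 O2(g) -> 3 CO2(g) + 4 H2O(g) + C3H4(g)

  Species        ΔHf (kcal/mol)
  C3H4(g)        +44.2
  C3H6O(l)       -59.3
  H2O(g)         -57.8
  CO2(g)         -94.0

ΔH°rxn = -350.4 kcal/mol

ΔH°rxn = Σ nΔHf°(products) − Σ nΔHf°(reactants).
Products: 3·(-94.0) + 4·(-57.8) + 1·(+44.2) = -469.0
Reactants: 2·(-59.3) + 4·(+0.0) = -118.6
ΔH°rxn = (-469.0) − (-118.6) = -350.4 kcal/mol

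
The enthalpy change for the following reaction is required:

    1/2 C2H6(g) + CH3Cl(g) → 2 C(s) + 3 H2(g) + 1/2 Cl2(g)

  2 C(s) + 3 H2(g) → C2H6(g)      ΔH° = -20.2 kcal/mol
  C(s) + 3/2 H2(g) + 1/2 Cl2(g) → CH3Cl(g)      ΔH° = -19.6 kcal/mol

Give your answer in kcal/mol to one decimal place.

ΔH° = 29.7 kcal/mol

equation 1 reversed and × 1/2: (-1/2)·(-20.2) = +10.1 kcal/mol
equation 2 reversed: +19.6 kcal/mol
ΔH° = (+10.1) + (+19.6) = 29.7 kcal/mol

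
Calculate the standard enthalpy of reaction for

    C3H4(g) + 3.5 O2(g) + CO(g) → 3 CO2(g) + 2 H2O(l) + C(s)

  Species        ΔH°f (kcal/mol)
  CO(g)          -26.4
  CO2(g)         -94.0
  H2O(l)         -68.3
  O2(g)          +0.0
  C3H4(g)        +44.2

ΔH°rxn = Σ nΔHf°(products) − Σ nΔHf°(reactants).
Products: 3·(-94.0) + 2·(-68.3) + 1·(+0.0) = -418.6
Reactants: 1·(+44.2) + 7/2·(+0.0) + 1·(-26.4) = +17.8
ΔH° = (-418.6) − (+17.8) = -436.4 kcal/mol

ΔH° = -436.4 kcal/mol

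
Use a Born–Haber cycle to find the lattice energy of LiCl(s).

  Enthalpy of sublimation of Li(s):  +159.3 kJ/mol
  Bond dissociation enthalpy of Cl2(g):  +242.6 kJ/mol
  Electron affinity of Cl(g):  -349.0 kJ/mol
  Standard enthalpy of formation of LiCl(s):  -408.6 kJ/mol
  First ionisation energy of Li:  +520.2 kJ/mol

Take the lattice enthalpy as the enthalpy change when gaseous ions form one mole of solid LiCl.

ΔHf° = 1·ΔHsub + 1·(ΣIE) + 1/2·D(Cl2) + 1·EA + U
-408.6 = 1·(+159.3) + 1·(+520.2) + 1/2·(+242.6) + 1·(-349.0) + U
U = -408.6 − (+451.8) = -860.4 kJ/mol

U = -860.4 kJ/mol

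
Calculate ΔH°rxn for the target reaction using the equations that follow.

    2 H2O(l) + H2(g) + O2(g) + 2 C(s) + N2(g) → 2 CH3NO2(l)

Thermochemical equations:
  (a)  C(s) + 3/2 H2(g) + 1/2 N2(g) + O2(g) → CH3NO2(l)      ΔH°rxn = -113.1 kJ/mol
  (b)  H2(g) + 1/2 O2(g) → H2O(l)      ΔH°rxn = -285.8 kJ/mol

ΔH°rxn = 345.4 kJ/mol

(a) × 2 (×2 to match 2 CH3NO2(l) in the target): (2)·(-113.1) = -226.2 kJ/mol
(b) reversed and × 2 (H2O(l) must end up as a reactant; scale by 2 for the 2 H2O(l)): (-2)·(-285.8) = +571.6 kJ/mol
By Hess's law, ΔH°rxn = (2)·(-113.1) + (-2)·(-285.8) = 345.4 kJ/mol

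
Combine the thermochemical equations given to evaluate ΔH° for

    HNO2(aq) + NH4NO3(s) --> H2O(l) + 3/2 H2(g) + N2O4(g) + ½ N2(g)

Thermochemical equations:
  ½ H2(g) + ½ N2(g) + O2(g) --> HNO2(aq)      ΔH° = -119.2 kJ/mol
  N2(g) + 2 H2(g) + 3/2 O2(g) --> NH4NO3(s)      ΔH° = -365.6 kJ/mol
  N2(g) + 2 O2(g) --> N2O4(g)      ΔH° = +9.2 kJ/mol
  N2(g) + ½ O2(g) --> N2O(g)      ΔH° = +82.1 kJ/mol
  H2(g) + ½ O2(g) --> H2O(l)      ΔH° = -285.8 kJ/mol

ΔH° = 208.2 kJ/mol

equation 1 reversed: +119.2 kJ/mol
equation 2 reversed: +365.6 kJ/mol
equation 3 as written: +9.2 kJ/mol
equation 4: not needed.
equation 5 as written: -285.8 kJ/mol
Combining the equations, ΔH° = (+119.2) + (+365.6) + (+9.2) + (-285.8) = 208.2 kJ/mol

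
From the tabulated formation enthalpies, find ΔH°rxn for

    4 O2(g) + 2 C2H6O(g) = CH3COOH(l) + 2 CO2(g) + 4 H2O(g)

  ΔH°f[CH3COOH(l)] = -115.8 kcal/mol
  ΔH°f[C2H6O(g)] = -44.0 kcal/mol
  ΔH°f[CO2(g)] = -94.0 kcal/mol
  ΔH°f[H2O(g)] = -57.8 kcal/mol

ΔH°rxn = -447.0 kcal/mol

Products: 1·(-115.8) + 2·(-94.0) + 4·(-57.8) = -535.0
Reactants: 4·(+0.0) + 2·(-44.0) = -88.0
ΔH°rxn = (-535.0) − (-88.0) = -447.0 kcal/mol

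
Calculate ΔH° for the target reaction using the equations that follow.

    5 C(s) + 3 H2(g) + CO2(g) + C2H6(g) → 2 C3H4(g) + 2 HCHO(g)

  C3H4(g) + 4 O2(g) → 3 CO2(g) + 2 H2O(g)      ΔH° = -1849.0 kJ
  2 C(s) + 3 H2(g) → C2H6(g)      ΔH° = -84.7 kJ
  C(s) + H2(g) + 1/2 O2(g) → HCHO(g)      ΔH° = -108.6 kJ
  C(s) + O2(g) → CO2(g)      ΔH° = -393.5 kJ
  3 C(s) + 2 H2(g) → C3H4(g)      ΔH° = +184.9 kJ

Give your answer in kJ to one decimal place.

ΔH° = 630.8 kJ

equation 1: not needed.
equation 2 reversed: +84.7 kJ
equation 3 × 2: (2)·(-108.6) = -217.2 kJ
equation 4 reversed: +393.5 kJ
equation 5 × 2: (2)·(+184.9) = +369.8 kJ
By Hess's law, ΔH° = (-1)·(-84.7) + (2)·(-108.6) + (-1)·(-393.5) + (2)·(+184.9) = 630.8 kJ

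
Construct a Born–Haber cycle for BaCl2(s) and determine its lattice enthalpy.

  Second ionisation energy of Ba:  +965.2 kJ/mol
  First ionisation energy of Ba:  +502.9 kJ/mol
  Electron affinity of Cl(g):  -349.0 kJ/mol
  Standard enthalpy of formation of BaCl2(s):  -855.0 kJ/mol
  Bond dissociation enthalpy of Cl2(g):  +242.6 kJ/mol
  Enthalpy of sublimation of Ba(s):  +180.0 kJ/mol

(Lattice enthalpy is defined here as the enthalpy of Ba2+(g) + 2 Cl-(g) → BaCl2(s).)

ΔHf° = 1·ΔHsub + 1·(ΣIE) + 1·D(Cl2) + 2·EA + U
-855.0 = 1·(+180.0) + 1·(+1468.1) + 1·(+242.6) + 2·(-349.0) + U
U = -855.0 − (+1192.7) = -2047.7 kJ/mol

U = -2047.7 kJ/mol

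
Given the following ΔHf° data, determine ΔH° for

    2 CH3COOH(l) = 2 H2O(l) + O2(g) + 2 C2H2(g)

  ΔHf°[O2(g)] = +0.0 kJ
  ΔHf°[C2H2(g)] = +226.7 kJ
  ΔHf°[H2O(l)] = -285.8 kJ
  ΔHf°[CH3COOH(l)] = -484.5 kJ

Products: 2·(-285.8) + 1·(+0.0) + 2·(+226.7) = -118.2
Reactants: 2·(-484.5) = -969.0
ΔH° = (-118.2) − (-969.0) = 850.8 kJ

ΔH° = 850.8 kJ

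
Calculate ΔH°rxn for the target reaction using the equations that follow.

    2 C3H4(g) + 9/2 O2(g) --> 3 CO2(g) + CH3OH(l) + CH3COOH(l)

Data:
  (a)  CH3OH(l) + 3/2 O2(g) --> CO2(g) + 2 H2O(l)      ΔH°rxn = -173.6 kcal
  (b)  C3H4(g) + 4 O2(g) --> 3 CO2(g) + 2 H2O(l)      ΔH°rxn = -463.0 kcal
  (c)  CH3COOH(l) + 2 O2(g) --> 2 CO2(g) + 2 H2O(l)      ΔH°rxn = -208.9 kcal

ΔH°rxn = -543.5 kcal

(a) reversed: +173.6 kcal
(b) × 2: (2)·(-463.0) = -926.0 kcal
(c) reversed: +208.9 kcal
ΔH°rxn = (+173.6) + (-926.0) + (+208.9) = -543.5 kcal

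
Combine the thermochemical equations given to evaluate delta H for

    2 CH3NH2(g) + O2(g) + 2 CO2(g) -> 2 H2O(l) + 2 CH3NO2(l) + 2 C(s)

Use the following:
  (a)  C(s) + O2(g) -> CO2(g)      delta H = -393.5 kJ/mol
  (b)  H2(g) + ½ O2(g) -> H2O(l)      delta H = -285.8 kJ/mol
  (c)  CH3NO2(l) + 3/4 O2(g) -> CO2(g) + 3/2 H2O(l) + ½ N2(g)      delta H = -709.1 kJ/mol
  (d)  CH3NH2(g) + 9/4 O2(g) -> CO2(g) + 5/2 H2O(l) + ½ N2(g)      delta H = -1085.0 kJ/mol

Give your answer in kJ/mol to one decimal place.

(a) reversed and × 2 (C(s) must end up as a product; ×2 to match 2 C(s) in the target): (-2)·(-393.5) = +787.0 kJ/mol
(b): not needed (H2(g) appears nowhere else).
(c) reversed and × 2 (reverse to put CH3NO2(l) on the product side; scale by 2 for the 2 CH3NO2(l)): (-2)·(-709.1) = +1418.2 kJ/mol
(d) × 2 (scale by 2 for the 2 CH3NH2(g)): (2)·(-1085.0) = -2170.0 kJ/mol
delta H = (+787.0) + (+1418.2) + (-2170.0) = 35.2 kJ/mol

delta H = 35.2 kJ/mol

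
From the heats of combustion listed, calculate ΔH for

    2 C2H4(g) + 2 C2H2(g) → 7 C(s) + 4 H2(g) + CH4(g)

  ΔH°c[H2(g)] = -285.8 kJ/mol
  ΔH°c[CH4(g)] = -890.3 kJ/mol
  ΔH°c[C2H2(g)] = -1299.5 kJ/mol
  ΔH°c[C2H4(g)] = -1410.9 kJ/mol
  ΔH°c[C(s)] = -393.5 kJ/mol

With combustion enthalpies, reactants minus products:
= [2·(-1410.9) + 2·(-1299.5)] − [7·(-393.5) + 4·(-285.8) + 1·(-890.3)]
= -632.8 kJ/mol

ΔH = -632.8 kJ/mol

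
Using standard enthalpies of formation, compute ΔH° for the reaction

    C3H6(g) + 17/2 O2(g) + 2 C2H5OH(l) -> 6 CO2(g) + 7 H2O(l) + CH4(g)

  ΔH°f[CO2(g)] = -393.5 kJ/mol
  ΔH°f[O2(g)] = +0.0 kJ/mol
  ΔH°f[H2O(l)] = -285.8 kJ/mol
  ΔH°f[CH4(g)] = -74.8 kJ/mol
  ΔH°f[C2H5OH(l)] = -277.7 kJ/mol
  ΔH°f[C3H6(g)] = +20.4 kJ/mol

ΔH° = -3901.4 kJ/mol

Products: 6·(-393.5) + 7·(-285.8) + 1·(-74.8) = -4436.4
Reactants: 1·(+20.4) + 17/2·(+0.0) + 2·(-277.7) = -535.0
ΔH° = (-4436.4) − (-535.0) = -3901.4 kJ/mol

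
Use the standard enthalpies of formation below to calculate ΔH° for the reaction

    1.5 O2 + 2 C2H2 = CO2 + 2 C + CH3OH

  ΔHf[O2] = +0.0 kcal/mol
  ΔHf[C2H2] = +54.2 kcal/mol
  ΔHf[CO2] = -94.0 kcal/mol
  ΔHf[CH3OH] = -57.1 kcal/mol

ΔH° = -259.5 kcal/mol

Products: 1·(-94.0) + 2·(+0.0) + 1·(-57.1) = -151.1
Reactants: 3/2·(+0.0) + 2·(+54.2) = +108.4
ΔH° = (-151.1) − (+108.4) = -259.5 kcal/mol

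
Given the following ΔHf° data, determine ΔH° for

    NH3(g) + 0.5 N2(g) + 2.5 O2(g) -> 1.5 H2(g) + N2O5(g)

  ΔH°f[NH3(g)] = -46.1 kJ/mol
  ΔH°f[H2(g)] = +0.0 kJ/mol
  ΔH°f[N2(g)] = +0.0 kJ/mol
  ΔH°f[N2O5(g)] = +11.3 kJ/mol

ΔH° = 57.4 kJ/mol

ΔH°rxn = Σ nΔHf°(products) − Σ nΔHf°(reactants).
Products: 3/2·(+0.0) + 1·(+11.3) = +11.3
Reactants: 1·(-46.1) + 1/2·(+0.0) + 5/2·(+0.0) = -46.1
ΔH° = (+11.3) − (-46.1) = 57.4 kJ/mol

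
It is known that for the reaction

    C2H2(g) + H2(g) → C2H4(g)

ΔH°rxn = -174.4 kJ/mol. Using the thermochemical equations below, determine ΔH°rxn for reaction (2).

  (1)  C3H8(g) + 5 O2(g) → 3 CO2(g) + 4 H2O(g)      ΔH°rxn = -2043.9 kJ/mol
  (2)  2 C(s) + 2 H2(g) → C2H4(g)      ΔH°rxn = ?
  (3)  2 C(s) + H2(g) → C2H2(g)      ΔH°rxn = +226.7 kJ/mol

ΔH°rxn = 52.3 kJ/mol

(1): not needed (O2(g) appears nowhere else).
(2) as written (C2H4(g) already on the product side): contributes x
(3) reversed (C2H2(g) must end up as a reactant): -226.7 kJ/mol
-174.4 = (-226.7) + x
x = (-174.4 − (-226.7)) / (1) = 52.3 kJ/mol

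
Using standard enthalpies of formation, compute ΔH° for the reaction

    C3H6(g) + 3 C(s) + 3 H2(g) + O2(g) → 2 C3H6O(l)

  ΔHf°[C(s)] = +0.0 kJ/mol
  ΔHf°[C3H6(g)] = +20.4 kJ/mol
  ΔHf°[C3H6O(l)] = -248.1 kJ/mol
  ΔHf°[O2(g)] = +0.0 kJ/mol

Products: 2·(-248.1) = -496.2
Reactants: 1·(+20.4) + 3·(+0.0) + 3·(+0.0) + 1·(+0.0) = +20.4
ΔH° = (-496.2) − (+20.4) = -516.6 kJ/mol

ΔH° = -516.6 kJ/mol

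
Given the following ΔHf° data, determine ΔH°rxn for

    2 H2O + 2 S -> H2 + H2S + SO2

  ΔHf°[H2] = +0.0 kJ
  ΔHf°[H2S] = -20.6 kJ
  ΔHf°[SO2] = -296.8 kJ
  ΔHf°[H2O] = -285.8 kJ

ΔH°rxn = 254.2 kJ

Products: 1·(+0.0) + 1·(-20.6) + 1·(-296.8) = -317.4
Reactants: 2·(-285.8) + 2·(+0.0) = -571.6
ΔH°rxn = (-317.4) − (-571.6) = 254.2 kJ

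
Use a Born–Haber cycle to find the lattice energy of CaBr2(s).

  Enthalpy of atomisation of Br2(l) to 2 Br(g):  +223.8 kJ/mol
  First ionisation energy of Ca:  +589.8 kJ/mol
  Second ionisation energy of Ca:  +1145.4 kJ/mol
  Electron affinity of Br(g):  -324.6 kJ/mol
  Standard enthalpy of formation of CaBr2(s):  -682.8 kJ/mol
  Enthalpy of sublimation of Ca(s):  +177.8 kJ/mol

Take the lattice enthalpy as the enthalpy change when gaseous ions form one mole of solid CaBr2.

ΔHf° = 1·ΔHsub + 1·(ΣIE) + 1·D(Br2) + 2·EA + U
-682.8 = 1·(+177.8) + 1·(+1735.2) + 1·(+223.8) + 2·(-324.6) + U
U = -682.8 − (+1487.6) = -2170.4 kJ/mol

U = -2170.4 kJ/mol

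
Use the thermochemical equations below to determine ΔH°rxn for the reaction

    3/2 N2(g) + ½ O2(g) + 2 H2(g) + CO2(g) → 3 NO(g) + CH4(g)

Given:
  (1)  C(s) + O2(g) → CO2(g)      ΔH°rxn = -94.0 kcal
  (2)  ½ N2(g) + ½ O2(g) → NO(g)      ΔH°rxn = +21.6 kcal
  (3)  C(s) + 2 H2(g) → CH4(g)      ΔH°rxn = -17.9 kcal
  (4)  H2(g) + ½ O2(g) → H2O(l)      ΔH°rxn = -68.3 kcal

ΔH°rxn = 140.9 kcal

(1) reversed (CO2(g) must end up as a reactant): +94.0 kcal
(2) × 3 (×3 to match 3 NO(g) in the target): (3)·(+21.6) = +64.8 kcal
(3) as written (CH4(g) already on the product side): -17.9 kcal
(4): not needed (H2O(l) appears nowhere else).
ΔH°rxn = (-1)·(-94.0) + (3)·(+21.6) + (1)·(-17.9) = 140.9 kcal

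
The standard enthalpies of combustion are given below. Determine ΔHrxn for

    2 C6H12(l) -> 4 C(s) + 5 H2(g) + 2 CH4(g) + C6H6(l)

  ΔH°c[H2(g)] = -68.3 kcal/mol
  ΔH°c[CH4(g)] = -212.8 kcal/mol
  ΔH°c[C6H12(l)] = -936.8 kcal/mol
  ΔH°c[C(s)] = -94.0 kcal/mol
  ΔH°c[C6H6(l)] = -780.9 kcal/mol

With combustion enthalpies, reactants minus products:
= [2·(-936.8)] − [4·(-94.0) + 5·(-68.3) + 2·(-212.8) + 1·(-780.9)]
= 50.4 kcal/mol

ΔHrxn = 50.4 kcal/mol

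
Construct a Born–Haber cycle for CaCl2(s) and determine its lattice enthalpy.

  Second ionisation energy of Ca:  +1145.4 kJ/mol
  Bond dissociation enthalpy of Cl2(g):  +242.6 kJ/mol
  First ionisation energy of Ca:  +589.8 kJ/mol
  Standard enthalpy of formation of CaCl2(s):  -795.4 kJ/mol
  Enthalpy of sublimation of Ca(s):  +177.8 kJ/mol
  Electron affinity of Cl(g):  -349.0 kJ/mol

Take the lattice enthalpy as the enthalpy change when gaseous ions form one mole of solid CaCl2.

ΔHf° = 1·ΔHsub + 1·(ΣIE) + 1·D(Cl2) + 2·EA + U
-795.4 = 1·(+177.8) + 1·(+1735.2) + 1·(+242.6) + 2·(-349.0) + U
U = -795.4 − (+1457.6) = -2253.0 kJ/mol

U = -2253.0 kJ/mol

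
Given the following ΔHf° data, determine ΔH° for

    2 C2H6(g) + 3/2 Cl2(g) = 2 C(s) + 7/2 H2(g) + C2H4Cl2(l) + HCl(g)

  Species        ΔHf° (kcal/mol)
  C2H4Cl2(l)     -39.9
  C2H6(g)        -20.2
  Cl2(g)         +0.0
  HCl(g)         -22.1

Products: 2·(+0.0) + 7/2·(+0.0) + 1·(-39.9) + 1·(-22.1) = -62.0
Reactants: 2·(-20.2) + 3/2·(+0.0) = -40.4
ΔH° = (-62.0) − (-40.4) = -21.6 kcal/mol

ΔH° = -21.6 kcal/mol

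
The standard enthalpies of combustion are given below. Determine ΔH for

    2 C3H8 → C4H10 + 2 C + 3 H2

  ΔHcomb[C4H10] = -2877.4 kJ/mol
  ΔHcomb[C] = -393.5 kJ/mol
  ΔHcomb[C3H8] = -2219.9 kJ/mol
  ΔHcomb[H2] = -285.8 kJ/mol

With combustion enthalpies, reactants minus products:
= [2·(-2219.9)] − [1·(-2877.4) + 2·(-393.5) + 3·(-285.8)]
= 82.0 kJ/mol

ΔH = 82.0 kJ/mol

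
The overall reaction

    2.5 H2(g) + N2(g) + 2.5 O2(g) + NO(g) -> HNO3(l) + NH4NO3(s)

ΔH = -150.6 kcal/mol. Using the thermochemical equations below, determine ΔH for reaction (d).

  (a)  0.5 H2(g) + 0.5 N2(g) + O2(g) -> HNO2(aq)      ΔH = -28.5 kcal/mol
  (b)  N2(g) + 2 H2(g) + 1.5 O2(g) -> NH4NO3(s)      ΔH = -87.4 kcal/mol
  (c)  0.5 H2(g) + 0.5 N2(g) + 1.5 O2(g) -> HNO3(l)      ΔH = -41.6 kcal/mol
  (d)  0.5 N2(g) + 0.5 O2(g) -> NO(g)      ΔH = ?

(a): not needed (HNO2(aq) appears nowhere else).
(b) as written (NH4NO3(s) already on the product side): -87.4 kcal/mol
(c) as written (HNO3(l) already on the product side): -41.6 kcal/mol
(d) reversed (reverse to put NO(g) on the reactant side): contributes −x
-150.6 = (-87.4) + (-41.6) − x
x = (-150.6 − (-129.0)) / (-1) = 21.6 kcal/mol

ΔH = 21.6 kcal/mol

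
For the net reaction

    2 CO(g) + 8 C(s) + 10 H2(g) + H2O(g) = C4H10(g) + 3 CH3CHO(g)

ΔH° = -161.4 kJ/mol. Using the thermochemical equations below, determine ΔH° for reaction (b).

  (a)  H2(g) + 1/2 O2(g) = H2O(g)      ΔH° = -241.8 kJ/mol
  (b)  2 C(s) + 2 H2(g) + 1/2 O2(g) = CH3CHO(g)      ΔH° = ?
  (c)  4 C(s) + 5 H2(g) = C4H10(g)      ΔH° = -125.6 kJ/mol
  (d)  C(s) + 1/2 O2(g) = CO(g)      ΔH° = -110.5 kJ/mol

ΔH° = -166.2 kJ/mol

(a) reversed (reverse to put H2O(g) on the reactant side): +241.8 kJ/mol
(b) × 3 (×3 to match 3 CH3CHO(g) in the target): contributes 3·x
(c) as written (C4H10(g) already on the product side): -125.6 kJ/mol
(d) reversed and × 2 (CO(g) must end up as a reactant; ×2 to match 2 CO(g) in the target): (-2)·(-110.5) = +221.0 kJ/mol
-161.4 = (+241.8) + (-125.6) + (+221.0) + 3·x
x = (-161.4 − (+337.2)) / (3) = -166.2 kJ/mol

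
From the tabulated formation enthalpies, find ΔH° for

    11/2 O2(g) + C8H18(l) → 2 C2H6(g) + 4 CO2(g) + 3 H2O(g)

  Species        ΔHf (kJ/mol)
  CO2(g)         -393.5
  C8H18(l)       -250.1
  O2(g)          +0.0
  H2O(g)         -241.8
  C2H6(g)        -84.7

Products: 2·(-84.7) + 4·(-393.5) + 3·(-241.8) = -2468.8
Reactants: 11/2·(+0.0) + 1·(-250.1) = -250.1
ΔH° = (-2468.8) − (-250.1) = -2218.7 kJ/mol

ΔH° = -2218.7 kJ/mol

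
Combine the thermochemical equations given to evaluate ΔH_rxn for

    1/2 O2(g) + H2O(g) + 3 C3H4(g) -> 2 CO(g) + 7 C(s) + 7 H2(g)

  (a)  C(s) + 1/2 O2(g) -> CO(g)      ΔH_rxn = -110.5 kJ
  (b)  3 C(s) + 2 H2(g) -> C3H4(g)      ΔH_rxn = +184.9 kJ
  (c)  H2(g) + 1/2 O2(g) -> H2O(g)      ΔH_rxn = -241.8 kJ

ΔH_rxn = -533.9 kJ

(a) × 2 (×2 to match 2 CO(g) in the target): (2)·(-110.5) = -221.0 kJ
(b) reversed and × 3 (reverse to put C3H4(g) on the reactant side; ×3 to match 3 C3H4(g) in the target): (-3)·(+184.9) = -554.7 kJ
(c) reversed (H2O(g) must end up as a reactant): +241.8 kJ
ΔH_rxn = (2)·(-110.5) + (-3)·(+184.9) + (-1)·(-241.8) = -533.9 kJ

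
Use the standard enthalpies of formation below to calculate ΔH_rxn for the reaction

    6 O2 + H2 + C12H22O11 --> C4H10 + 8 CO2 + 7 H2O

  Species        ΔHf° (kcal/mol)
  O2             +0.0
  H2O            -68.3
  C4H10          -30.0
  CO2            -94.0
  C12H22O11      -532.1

ΔH°rxn = Σ nΔHf°(products) − Σ nΔHf°(reactants).
Products: 1·(-30.0) + 8·(-94.0) + 7·(-68.3) = -1260.1
Reactants: 6·(+0.0) + 1·(+0.0) + 1·(-532.1) = -532.1
ΔH_rxn = (-1260.1) − (-532.1) = -728.0 kcal/mol

ΔH_rxn = -728.0 kcal/mol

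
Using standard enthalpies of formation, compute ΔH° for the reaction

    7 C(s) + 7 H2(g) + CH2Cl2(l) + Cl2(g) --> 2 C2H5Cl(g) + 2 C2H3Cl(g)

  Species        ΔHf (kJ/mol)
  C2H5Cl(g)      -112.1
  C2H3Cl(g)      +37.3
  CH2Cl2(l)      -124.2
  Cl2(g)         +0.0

Products: 2·(-112.1) + 2·(+37.3) = -149.6
Reactants: 7·(+0.0) + 7·(+0.0) + 1·(-124.2) + 1·(+0.0) = -124.2
ΔH° = (-149.6) − (-124.2) = -25.4 kJ/mol

ΔH° = -25.4 kJ/mol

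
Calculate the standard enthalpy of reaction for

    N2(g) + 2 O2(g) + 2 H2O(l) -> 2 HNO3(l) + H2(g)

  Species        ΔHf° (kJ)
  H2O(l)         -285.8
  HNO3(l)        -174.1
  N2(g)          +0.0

Products: 2·(-174.1) + 1·(+0.0) = -348.2
Reactants: 1·(+0.0) + 2·(+0.0) + 2·(-285.8) = -571.6
ΔH°rxn = (-348.2) − (-571.6) = 223.4 kJ

ΔH°rxn = 223.4 kJ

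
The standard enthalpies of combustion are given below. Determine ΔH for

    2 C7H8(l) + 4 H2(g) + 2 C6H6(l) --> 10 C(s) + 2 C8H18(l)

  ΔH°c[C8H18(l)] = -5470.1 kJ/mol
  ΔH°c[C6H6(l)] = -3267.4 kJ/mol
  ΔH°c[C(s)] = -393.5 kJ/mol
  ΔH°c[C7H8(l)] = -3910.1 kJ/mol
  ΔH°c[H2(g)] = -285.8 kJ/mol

With combustion enthalpies, reactants minus products:
= [2·(-3910.1) + 4·(-285.8) + 2·(-3267.4)] − [10·(-393.5) + 2·(-5470.1)]
= -623.0 kJ/mol

ΔH = -623.0 kJ/mol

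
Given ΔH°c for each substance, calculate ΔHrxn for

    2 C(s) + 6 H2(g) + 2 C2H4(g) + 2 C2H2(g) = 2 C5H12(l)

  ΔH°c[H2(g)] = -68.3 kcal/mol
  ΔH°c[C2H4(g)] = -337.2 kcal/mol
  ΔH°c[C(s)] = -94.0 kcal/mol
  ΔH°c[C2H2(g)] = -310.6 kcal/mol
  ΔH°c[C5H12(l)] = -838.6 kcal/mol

Using ΔH = Σ nΔHc°(reactants) − Σ nΔHc°(products):
= [2·(-94.0) + 6·(-68.3) + 2·(-337.2) + 2·(-310.6)] − [2·(-838.6)]
= -216.2 kcal/mol

ΔHrxn = -216.2 kcal/mol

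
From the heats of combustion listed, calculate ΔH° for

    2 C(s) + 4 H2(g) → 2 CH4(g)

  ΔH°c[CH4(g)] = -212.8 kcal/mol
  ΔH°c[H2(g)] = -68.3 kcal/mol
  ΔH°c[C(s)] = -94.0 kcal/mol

Using ΔH = Σ nΔHc°(reactants) − Σ nΔHc°(products):
= [2·(-94.0) + 4·(-68.3)] − [2·(-212.8)]
= -35.6 kcal/mol

ΔH° = -35.6 kcal/mol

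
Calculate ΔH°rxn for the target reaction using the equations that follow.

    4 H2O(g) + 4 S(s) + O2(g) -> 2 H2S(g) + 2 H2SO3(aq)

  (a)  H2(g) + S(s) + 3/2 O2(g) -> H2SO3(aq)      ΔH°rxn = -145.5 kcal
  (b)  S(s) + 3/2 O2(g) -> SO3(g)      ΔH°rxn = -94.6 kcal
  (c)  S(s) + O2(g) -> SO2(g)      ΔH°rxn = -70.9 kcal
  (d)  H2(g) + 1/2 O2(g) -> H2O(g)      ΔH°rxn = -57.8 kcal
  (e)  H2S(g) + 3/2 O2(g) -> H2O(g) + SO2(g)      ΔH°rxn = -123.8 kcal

ΔH°rxn = -69.6 kcal

(a) × 2 (scale by 2 for the 2 H2SO3(aq)): (2)·(-145.5) = -291.0 kcal
(b): not needed (SO3(g) appears nowhere else).
(c) × 2: (2)·(-70.9) = -141.8 kcal
(d) reversed and × 2: (-2)·(-57.8) = +115.6 kcal
(e) reversed and × 2 (reverse to put H2S(g) on the product side; ×2 to match 2 H2S(g) in the target): (-2)·(-123.8) = +247.6 kcal
Combining the equations, ΔH°rxn = (-291.0) + (-141.8) + (+115.6) + (+247.6) = -69.6 kcal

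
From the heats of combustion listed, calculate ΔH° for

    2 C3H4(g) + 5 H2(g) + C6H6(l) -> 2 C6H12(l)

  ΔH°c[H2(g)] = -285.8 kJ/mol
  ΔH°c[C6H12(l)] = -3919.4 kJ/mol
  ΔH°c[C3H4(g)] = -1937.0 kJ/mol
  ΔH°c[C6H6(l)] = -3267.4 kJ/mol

ΔH° = -731.6 kJ/mol

Using ΔH = Σ nΔHc°(reactants) − Σ nΔHc°(products):
= [2·(-1937.0) + 5·(-285.8) + 1·(-3267.4)] − [2·(-3919.4)]
= -731.6 kJ/mol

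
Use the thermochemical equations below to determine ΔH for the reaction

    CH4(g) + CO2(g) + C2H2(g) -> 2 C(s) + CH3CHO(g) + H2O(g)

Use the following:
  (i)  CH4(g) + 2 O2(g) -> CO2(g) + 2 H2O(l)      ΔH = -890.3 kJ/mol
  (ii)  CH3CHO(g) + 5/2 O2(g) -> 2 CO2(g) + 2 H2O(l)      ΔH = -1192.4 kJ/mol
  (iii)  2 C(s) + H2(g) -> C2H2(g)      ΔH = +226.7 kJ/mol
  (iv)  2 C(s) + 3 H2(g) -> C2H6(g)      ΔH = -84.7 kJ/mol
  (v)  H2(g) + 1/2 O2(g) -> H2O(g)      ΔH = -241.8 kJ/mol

ΔH = -166.4 kJ/mol

(i) as written (CH4(g) already on the reactant side): -890.3 kJ/mol
(ii) reversed (reverse to put CH3CHO(g) on the product side): +1192.4 kJ/mol
(iii) reversed (C2H2(g) must end up as a reactant): -226.7 kJ/mol
(iv): not needed (C2H6(g) appears nowhere else).
(v) as written (H2O(g) already on the product side): -241.8 kJ/mol
Since enthalpy is a state function, ΔH = (1)·(-890.3) + (-1)·(-1192.4) + (-1)·(+226.7) + (1)·(-241.8) = -166.4 kJ/mol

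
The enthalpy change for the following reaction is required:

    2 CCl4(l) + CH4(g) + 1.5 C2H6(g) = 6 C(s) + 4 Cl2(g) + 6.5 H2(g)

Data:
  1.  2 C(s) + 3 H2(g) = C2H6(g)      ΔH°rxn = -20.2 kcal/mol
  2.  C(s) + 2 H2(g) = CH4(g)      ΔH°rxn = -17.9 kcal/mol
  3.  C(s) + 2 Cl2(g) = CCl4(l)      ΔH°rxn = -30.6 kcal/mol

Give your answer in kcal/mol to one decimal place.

eq. 1 reversed and × 3/2: (-3/2)·(-20.2) = +30.3 kcal/mol
eq. 2 reversed: +17.9 kcal/mol
eq. 3 reversed and × 2: (-2)·(-30.6) = +61.2 kcal/mol
ΔH°rxn = (-3/2)·(-20.2) + (-1)·(-17.9) + (-2)·(-30.6) = 109.4 kcal/mol

ΔH°rxn = 109.4 kcal/mol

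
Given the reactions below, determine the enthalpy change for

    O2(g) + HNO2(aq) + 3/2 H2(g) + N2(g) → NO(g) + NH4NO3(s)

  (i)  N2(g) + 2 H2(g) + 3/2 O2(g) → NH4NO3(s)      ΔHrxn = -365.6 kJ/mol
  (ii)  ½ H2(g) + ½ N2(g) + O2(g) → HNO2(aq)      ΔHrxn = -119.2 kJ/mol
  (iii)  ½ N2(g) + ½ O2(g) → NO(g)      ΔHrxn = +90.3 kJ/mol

(i) as written (NH4NO3(s) already on the product side): -365.6 kJ/mol
(ii) reversed (reverse to put HNO2(aq) on the reactant side): +119.2 kJ/mol
(iii) as written (NO(g) already on the product side): +90.3 kJ/mol
ΔHrxn = (1)·(-365.6) + (-1)·(-119.2) + (1)·(+90.3) = -156.1 kJ/mol

ΔHrxn = -156.1 kJ/mol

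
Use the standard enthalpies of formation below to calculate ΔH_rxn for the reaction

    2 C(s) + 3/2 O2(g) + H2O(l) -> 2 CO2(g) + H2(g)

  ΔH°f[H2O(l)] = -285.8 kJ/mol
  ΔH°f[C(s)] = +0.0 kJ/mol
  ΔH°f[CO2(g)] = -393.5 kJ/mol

ΔH_rxn = -501.2 kJ/mol

Products: 2·(-393.5) + 1·(+0.0) = -787.0
Reactants: 2·(+0.0) + 3/2·(+0.0) + 1·(-285.8) = -285.8
ΔH_rxn = (-787.0) − (-285.8) = -501.2 kJ/mol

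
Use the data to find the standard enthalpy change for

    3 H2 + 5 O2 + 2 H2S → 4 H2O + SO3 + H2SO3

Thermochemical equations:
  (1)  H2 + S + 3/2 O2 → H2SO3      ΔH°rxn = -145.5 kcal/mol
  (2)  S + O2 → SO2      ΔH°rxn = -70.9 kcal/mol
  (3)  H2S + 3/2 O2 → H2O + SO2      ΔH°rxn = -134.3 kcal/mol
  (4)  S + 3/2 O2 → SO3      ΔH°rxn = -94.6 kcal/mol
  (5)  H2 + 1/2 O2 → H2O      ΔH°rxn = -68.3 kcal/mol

ΔH°rxn = -503.5 kcal/mol

(1) as written (H2SO3 already on the product side): -145.5 kcal/mol
(2) reversed and × 2: (-2)·(-70.9) = +141.8 kcal/mol
(3) × 2 (scale by 2 for the 2 H2S): (2)·(-134.3) = -268.6 kcal/mol
(4) as written (SO3 already on the product side): -94.6 kcal/mol
(5) × 2: (2)·(-68.3) = -136.6 kcal/mol
Summing the manipulated equations, ΔH°rxn = (1)·(-145.5) + (-2)·(-70.9) + (2)·(-134.3) + (1)·(-94.6) + (2)·(-68.3) = -503.5 kcal/mol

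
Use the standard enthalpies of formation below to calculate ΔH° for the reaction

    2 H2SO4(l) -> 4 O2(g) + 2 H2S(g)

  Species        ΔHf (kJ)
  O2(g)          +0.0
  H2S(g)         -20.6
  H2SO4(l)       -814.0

Products: 4·(+0.0) + 2·(-20.6) = -41.2
Reactants: 2·(-814.0) = -1628.0
ΔH° = (-41.2) − (-1628.0) = 1586.8 kJ

ΔH° = 1586.8 kJ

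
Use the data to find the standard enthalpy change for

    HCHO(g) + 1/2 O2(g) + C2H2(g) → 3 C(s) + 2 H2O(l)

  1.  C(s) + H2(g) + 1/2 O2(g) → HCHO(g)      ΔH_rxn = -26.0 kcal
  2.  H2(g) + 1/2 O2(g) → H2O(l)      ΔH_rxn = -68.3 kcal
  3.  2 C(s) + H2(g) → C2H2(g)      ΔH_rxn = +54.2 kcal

ΔH_rxn = -164.8 kcal

eq. 1 reversed: +26.0 kcal
eq. 2 × 2: (2)·(-68.3) = -136.6 kcal
eq. 3 reversed: -54.2 kcal
ΔH_rxn = (+26.0) + (-136.6) + (-54.2) = -164.8 kcal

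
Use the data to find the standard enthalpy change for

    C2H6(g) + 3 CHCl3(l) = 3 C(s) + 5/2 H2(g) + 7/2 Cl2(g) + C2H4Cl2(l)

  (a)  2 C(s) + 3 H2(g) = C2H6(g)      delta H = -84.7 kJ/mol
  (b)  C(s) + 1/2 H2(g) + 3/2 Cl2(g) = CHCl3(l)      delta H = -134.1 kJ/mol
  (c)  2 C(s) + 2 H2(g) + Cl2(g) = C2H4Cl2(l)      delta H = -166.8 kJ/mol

(a) reversed (reverse to put C2H6(g) on the reactant side): +84.7 kJ/mol
(b) reversed and × 3 (CHCl3(l) must end up as a reactant; ×3 to match 3 CHCl3(l) in the target): (-3)·(-134.1) = +402.3 kJ/mol
(c) as written (C2H4Cl2(l) already on the product side): -166.8 kJ/mol
By Hess's law, delta H = (-1)·(-84.7) + (-3)·(-134.1) + (1)·(-166.8) = 320.2 kJ/mol

delta H = 320.2 kJ/mol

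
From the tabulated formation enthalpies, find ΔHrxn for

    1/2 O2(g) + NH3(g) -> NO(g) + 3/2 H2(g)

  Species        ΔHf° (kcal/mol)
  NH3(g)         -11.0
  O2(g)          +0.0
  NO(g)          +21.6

ΔHrxn = 32.6 kcal/mol

Products: 1·(+21.6) + 3/2·(+0.0) = +21.6
Reactants: 1/2·(+0.0) + 1·(-11.0) = -11.0
ΔHrxn = (+21.6) − (-11.0) = 32.6 kcal/mol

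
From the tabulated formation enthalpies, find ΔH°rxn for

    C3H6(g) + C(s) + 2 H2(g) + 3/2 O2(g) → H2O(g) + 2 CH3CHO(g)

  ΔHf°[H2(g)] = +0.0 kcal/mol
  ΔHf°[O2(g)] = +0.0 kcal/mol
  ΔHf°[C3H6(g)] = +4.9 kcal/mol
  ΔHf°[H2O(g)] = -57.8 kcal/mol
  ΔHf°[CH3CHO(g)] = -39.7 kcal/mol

ΔH°rxn = -142.1 kcal/mol

ΔH°rxn = Σ nΔHf°(products) − Σ nΔHf°(reactants).
Products: 1·(-57.8) + 2·(-39.7) = -137.2
Reactants: 1·(+4.9) + 1·(+0.0) + 2·(+0.0) + 3/2·(+0.0) = +4.9
ΔH°rxn = (-137.2) − (+4.9) = -142.1 kcal/mol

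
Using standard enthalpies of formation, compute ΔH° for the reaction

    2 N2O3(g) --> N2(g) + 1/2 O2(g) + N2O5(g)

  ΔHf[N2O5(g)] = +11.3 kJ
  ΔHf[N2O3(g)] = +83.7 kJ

ΔH°rxn = Σ nΔHf°(products) − Σ nΔHf°(reactants).
Products: 1·(+0.0) + 1/2·(+0.0) + 1·(+11.3) = +11.3
Reactants: 2·(+83.7) = +167.4
ΔH° = (+11.3) − (+167.4) = -156.1 kJ

ΔH° = -156.1 kJ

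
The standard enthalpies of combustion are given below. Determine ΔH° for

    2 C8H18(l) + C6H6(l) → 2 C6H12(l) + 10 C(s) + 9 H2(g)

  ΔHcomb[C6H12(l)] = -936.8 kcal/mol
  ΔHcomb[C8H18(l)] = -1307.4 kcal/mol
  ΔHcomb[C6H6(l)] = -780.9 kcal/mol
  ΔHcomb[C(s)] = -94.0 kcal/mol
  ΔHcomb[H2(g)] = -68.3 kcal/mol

With combustion enthalpies, reactants minus products:
= [2·(-1307.4) + 1·(-780.9)] − [2·(-936.8) + 10·(-94.0) + 9·(-68.3)]
= 32.6 kcal/mol

ΔH° = 32.6 kcal/mol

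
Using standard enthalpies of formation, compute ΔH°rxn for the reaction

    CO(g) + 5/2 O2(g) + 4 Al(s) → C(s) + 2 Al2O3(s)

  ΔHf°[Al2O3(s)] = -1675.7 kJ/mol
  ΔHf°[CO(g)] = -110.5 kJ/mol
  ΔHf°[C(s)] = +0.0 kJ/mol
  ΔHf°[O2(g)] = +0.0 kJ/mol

Products: 1·(+0.0) + 2·(-1675.7) = -3351.4
Reactants: 1·(-110.5) + 5/2·(+0.0) + 4·(+0.0) = -110.5
ΔH°rxn = (-3351.4) − (-110.5) = -3240.9 kJ/mol

ΔH°rxn = -3240.9 kJ/mol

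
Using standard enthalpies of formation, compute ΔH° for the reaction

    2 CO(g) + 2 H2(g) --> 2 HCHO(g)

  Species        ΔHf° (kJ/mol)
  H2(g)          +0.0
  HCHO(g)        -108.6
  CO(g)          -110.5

ΔH° = 3.8 kJ/mol

Products: 2·(-108.6) = -217.2
Reactants: 2·(-110.5) + 2·(+0.0) = -221.0
ΔH° = (-217.2) − (-221.0) = 3.8 kJ/mol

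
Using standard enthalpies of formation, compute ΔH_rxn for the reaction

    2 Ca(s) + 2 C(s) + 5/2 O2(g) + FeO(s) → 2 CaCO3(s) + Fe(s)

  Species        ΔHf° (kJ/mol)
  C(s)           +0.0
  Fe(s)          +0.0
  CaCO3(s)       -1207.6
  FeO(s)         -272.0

ΔH_rxn = -2143.2 kJ/mol

Products: 2·(-1207.6) + 1·(+0.0) = -2415.2
Reactants: 2·(+0.0) + 2·(+0.0) + 5/2·(+0.0) + 1·(-272.0) = -272.0
ΔH_rxn = (-2415.2) − (-272.0) = -2143.2 kJ/mol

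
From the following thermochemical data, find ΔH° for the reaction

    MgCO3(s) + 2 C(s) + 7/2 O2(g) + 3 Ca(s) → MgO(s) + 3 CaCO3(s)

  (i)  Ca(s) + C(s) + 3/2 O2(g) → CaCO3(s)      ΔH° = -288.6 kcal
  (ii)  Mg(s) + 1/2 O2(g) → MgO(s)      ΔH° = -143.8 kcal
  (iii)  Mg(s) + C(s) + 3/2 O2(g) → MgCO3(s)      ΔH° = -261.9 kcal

ΔH° = -747.7 kcal

(i) × 3 (×3 to match 3 CaCO3(s) in the target): (3)·(-288.6) = -865.8 kcal
(ii) as written (MgO(s) already on the product side): -143.8 kcal
(iii) reversed (MgCO3(s) must end up as a reactant): +261.9 kcal
ΔH° = (-865.8) + (-143.8) + (+261.9) = -747.7 kcal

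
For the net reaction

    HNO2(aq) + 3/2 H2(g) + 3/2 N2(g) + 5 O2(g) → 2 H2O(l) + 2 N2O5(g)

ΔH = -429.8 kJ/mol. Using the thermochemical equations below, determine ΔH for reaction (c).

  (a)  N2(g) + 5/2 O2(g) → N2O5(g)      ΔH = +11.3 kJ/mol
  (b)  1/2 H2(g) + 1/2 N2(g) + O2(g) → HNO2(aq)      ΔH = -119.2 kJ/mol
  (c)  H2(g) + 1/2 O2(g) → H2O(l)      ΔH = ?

ΔH = -285.8 kJ/mol

(a) × 2: (2)·(+11.3) = +22.6 kJ/mol
(b) reversed: +119.2 kJ/mol
(c) × 2: contributes 2·x
-429.8 = (+22.6) + (+119.2) + 2·x
x = (-429.8 − (+141.8)) / (2) = -285.8 kJ/mol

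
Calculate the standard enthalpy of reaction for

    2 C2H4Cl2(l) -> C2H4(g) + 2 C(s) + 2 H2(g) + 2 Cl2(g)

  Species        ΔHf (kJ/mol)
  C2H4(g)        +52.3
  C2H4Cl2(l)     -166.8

Products: 1·(+52.3) + 2·(+0.0) + 2·(+0.0) + 2·(+0.0) = +52.3
Reactants: 2·(-166.8) = -333.6
ΔHrxn = (+52.3) − (-333.6) = 385.9 kJ/mol

ΔHrxn = 385.9 kJ/mol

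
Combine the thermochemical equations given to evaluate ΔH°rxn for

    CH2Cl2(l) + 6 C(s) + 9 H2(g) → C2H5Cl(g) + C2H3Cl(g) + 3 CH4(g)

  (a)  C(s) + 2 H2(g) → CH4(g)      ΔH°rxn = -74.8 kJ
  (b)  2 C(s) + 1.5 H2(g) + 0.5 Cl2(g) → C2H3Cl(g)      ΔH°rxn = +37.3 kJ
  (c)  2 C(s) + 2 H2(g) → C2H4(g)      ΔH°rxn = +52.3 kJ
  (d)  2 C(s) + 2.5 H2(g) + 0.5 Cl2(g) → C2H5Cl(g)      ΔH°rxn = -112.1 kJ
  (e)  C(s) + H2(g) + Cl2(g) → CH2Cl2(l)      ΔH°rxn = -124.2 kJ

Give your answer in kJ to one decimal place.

(a) × 3: (3)·(-74.8) = -224.4 kJ
(b) as written: +37.3 kJ
(c): not needed.
(d) as written: -112.1 kJ
(e) reversed: +124.2 kJ
ΔH°rxn = (3)·(-74.8) + (1)·(+37.3) + (1)·(-112.1) + (-1)·(-124.2) = -175.0 kJ

ΔH°rxn = -175.0 kJ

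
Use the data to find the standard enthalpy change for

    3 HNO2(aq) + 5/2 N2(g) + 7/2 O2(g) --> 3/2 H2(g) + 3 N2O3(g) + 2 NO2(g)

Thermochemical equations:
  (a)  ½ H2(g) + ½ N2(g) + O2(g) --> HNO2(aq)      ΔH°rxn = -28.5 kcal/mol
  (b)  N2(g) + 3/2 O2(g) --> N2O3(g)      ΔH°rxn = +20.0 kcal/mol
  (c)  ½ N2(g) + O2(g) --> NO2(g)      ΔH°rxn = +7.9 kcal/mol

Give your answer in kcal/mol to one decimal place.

(a) reversed and × 3: (-3)·(-28.5) = +85.5 kcal/mol
(b) × 3: (3)·(+20.0) = +60.0 kcal/mol
(c) × 2: (2)·(+7.9) = +15.8 kcal/mol
ΔH°rxn = (+85.5) + (+60.0) + (+15.8) = 161.3 kcal/mol

ΔH°rxn = 161.3 kcal/mol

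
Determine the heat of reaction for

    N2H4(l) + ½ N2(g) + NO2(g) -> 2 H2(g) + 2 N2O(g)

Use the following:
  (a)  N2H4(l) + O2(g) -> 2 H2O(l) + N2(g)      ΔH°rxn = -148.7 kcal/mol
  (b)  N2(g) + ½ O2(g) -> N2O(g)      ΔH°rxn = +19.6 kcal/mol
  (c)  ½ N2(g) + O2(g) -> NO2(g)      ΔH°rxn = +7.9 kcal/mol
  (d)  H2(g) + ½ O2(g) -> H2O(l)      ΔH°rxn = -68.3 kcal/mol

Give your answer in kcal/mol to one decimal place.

(a) as written: -148.7 kcal/mol
(b) × 2: (2)·(+19.6) = +39.2 kcal/mol
(c) reversed: -7.9 kcal/mol
(d) reversed and × 2: (-2)·(-68.3) = +136.6 kcal/mol
Combining the equations, ΔH°rxn = (1)·(-148.7) + (2)·(+19.6) + (-1)·(+7.9) + (-2)·(-68.3) = 19.2 kcal/mol

ΔH°rxn = 19.2 kcal/mol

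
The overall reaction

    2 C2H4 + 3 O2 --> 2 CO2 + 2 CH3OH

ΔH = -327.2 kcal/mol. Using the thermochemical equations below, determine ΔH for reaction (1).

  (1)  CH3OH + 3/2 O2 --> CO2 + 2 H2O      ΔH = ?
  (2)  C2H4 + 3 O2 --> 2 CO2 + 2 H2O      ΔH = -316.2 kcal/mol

ΔH = -152.6 kcal/mol

(1) reversed and × 2: contributes −2·x
(2) × 2: (2)·(-316.2) = -632.4 kcal/mol
-327.2 = (-632.4) − 2·x
x = (-327.2 − (-632.4)) / (-2) = -152.6 kcal/mol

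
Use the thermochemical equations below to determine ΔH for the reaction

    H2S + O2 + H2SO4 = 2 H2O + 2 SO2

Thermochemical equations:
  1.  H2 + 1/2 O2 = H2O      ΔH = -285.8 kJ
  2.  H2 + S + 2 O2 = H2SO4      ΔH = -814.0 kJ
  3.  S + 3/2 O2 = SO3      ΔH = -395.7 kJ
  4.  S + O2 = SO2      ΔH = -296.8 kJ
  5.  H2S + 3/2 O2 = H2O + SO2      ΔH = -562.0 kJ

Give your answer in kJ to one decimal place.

ΔH = -330.6 kJ

eq. 1 as written: -285.8 kJ
eq. 2 reversed: +814.0 kJ
eq. 3: not needed.
eq. 4 as written: -296.8 kJ
eq. 5 as written: -562.0 kJ
ΔH = (1)·(-285.8) + (-1)·(-814.0) + (1)·(-296.8) + (1)·(-562.0) = -330.6 kJ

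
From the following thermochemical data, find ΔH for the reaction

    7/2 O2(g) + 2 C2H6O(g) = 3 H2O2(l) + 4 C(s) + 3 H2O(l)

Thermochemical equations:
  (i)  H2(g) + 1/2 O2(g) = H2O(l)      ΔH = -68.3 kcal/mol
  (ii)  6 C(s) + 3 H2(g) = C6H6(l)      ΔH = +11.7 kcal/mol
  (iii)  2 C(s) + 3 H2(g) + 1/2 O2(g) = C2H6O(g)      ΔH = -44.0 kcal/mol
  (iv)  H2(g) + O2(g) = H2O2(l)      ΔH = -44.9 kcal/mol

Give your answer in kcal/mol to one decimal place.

ΔH = -251.6 kcal/mol

(i) × 3: (3)·(-68.3) = -204.9 kcal/mol
(ii): not needed.
(iii) reversed and × 2: (-2)·(-44.0) = +88.0 kcal/mol
(iv) × 3: (3)·(-44.9) = -134.7 kcal/mol
ΔH = (3)·(-68.3) + (-2)·(-44.0) + (3)·(-44.9) = -251.6 kcal/mol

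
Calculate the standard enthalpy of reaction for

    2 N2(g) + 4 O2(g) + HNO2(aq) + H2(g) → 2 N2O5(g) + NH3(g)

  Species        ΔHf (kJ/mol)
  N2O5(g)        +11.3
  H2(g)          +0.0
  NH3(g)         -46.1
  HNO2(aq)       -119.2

ΔHrxn = 95.7 kJ/mol

Products: 2·(+11.3) + 1·(-46.1) = -23.5
Reactants: 2·(+0.0) + 4·(+0.0) + 1·(-119.2) + 1·(+0.0) = -119.2
ΔHrxn = (-23.5) − (-119.2) = 95.7 kJ/mol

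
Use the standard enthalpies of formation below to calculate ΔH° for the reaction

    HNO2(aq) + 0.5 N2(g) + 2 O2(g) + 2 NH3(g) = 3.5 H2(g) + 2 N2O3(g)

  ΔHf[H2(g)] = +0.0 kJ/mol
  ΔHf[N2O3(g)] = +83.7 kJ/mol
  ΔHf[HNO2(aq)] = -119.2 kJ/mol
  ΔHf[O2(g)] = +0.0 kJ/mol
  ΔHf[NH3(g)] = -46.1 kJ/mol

ΔH° = 378.8 kJ/mol

ΔH°rxn = Σ nΔHf°(products) − Σ nΔHf°(reactants).
Products: 7/2·(+0.0) + 2·(+83.7) = +167.4
Reactants: 1·(-119.2) + 1/2·(+0.0) + 2·(+0.0) + 2·(-46.1) = -211.4
ΔH° = (+167.4) − (-211.4) = 378.8 kJ/mol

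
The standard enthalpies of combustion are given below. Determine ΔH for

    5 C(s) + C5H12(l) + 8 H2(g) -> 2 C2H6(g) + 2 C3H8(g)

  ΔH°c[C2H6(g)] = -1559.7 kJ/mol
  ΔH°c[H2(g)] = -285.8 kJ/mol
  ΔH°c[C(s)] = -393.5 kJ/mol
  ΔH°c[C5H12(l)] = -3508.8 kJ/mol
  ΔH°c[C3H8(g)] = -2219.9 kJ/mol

ΔH = -203.5 kJ/mol

Using ΔH = Σ nΔHc°(reactants) − Σ nΔHc°(products):
= [5·(-393.5) + 1·(-3508.8) + 8·(-285.8)] − [2·(-1559.7) + 2·(-2219.9)]
= -203.5 kJ/mol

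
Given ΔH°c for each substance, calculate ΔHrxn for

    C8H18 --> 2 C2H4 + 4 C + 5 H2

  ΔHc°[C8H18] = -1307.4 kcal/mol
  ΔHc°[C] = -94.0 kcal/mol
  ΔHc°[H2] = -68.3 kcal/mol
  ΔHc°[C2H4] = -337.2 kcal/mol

ΔHrxn = 84.5 kcal/mol

With combustion enthalpies, reactants minus products:
= [1·(-1307.4)] − [2·(-337.2) + 4·(-94.0) + 5·(-68.3)]
= 84.5 kcal/mol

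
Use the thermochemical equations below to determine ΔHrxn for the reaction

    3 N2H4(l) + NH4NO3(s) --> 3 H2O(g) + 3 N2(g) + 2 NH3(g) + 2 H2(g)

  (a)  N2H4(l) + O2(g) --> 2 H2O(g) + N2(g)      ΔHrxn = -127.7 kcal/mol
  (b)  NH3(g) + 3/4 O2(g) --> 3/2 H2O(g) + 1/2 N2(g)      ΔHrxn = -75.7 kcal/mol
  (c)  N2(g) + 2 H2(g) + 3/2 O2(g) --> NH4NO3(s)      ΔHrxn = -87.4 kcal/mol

ΔHrxn = -144.3 kcal/mol

(a) × 3: (3)·(-127.7) = -383.1 kcal/mol
(b) reversed and × 2: (-2)·(-75.7) = +151.4 kcal/mol
(c) reversed: +87.4 kcal/mol
ΔHrxn = (3)·(-127.7) + (-2)·(-75.7) + (-1)·(-87.4) = -144.3 kcal/mol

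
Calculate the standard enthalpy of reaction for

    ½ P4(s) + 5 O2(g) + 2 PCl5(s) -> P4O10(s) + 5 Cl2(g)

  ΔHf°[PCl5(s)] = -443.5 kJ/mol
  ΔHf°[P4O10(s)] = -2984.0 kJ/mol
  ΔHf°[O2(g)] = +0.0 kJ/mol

Products: 1·(-2984.0) + 5·(+0.0) = -2984.0
Reactants: 1/2·(+0.0) + 5·(+0.0) + 2·(-443.5) = -887.0
ΔHrxn = (-2984.0) − (-887.0) = -2097.0 kJ/mol

ΔHrxn = -2097.0 kJ/mol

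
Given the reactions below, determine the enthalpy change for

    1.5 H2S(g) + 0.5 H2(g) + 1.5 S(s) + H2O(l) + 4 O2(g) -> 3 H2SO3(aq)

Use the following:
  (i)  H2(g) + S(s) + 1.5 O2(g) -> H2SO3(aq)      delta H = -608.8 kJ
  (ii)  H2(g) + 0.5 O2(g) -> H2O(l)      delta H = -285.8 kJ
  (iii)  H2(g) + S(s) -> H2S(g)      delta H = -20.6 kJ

(i) × 3 (scale by 3 for the 3 H2SO3(aq)): (3)·(-608.8) = -1826.4 kJ
(ii) reversed (reverse to put H2O(l) on the reactant side): +285.8 kJ
(iii) reversed and × 3/2 (H2S(g) must end up as a reactant; scale by 3/2 for the 3/2 H2S(g)): (-3/2)·(-20.6) = +30.9 kJ
delta H = (3)·(-608.8) + (-1)·(-285.8) + (-3/2)·(-20.6) = -1509.7 kJ

delta H = -1509.7 kJ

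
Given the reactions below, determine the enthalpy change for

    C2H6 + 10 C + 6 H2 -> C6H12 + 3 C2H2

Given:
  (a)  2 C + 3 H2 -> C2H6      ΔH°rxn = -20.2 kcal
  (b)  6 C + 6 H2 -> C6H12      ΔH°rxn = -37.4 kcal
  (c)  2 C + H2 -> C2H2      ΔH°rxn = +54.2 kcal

(a) reversed (C2H6 must end up as a reactant): +20.2 kcal
(b) as written (C6H12 already on the product side): -37.4 kcal
(c) × 3 (×3 to match 3 C2H2 in the target): (3)·(+54.2) = +162.6 kcal
ΔH°rxn = (-1)·(-20.2) + (1)·(-37.4) + (3)·(+54.2) = 145.4 kcal

ΔH°rxn = 145.4 kcal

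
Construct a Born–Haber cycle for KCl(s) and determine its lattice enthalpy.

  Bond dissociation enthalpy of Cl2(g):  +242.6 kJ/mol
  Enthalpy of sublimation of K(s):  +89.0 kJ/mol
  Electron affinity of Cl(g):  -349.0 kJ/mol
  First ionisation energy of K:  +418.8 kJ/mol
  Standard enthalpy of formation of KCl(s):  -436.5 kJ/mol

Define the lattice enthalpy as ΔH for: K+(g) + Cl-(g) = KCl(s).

ΔHf° = 1·ΔHsub + 1·(ΣIE) + 1/2·D(Cl2) + 1·EA + U
-436.5 = 1·(+89.0) + 1·(+418.8) + 1/2·(+242.6) + 1·(-349.0) + U
U = -436.5 − (+280.1) = -716.6 kJ/mol

U = -716.6 kJ/mol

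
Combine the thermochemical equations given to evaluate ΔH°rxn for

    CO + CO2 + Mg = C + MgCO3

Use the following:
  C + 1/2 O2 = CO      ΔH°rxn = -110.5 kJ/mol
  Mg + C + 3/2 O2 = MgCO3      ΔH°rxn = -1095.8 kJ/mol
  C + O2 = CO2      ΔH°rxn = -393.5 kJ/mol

ΔH°rxn = -591.8 kJ/mol

equation 1 reversed: +110.5 kJ/mol
equation 2 as written: -1095.8 kJ/mol
equation 3 reversed: +393.5 kJ/mol
ΔH°rxn = (+110.5) + (-1095.8) + (+393.5) = -591.8 kJ/mol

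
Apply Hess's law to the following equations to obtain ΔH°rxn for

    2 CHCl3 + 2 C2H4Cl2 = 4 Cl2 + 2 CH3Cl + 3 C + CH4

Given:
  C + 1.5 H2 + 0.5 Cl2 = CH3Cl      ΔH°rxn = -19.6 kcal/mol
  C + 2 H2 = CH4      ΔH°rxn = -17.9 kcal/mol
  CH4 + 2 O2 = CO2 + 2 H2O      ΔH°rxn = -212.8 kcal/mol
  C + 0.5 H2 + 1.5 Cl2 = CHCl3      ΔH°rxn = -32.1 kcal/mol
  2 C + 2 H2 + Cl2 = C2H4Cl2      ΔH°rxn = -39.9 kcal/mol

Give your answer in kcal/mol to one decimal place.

equation 1 × 2: (2)·(-19.6) = -39.2 kcal/mol
equation 2 as written: -17.9 kcal/mol
equation 3: not needed.
equation 4 reversed and × 2: (-2)·(-32.1) = +64.2 kcal/mol
equation 5 reversed and × 2: (-2)·(-39.9) = +79.8 kcal/mol
ΔH°rxn = (-39.2) + (-17.9) + (+64.2) + (+79.8) = 86.9 kcal/mol

ΔH°rxn = 86.9 kcal/mol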